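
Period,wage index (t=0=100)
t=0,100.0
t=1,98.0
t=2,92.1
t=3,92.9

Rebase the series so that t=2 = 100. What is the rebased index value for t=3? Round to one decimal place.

100.9

Rebased(t=3) = 92.9 / 92.1 × 100 = 100.8686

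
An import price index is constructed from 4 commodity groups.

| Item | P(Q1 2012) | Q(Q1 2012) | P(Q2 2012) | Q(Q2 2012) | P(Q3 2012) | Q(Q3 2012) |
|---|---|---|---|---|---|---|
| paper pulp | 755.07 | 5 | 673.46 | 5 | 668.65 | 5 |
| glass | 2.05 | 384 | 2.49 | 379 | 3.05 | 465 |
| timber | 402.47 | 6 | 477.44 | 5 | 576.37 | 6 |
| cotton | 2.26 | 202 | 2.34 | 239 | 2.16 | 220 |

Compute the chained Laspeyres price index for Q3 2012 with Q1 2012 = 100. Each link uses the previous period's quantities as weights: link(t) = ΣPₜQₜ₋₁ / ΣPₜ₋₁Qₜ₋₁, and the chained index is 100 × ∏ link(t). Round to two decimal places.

Link Q1 2012→Q2 2012:
ΣP(Q2 2012)Q(Q1 2012) = 673.46×5 + 2.49×384 + 477.44×6 + 2.34×202 = 3367.3 + 956.16 + 2864.64 + 472.68 = 7660.78
ΣP(Q1 2012)Q(Q1 2012) = 755.07×5 + 2.05×384 + 402.47×6 + 2.26×202 = 3775.35 + 787.2 + 2414.82 + 456.52 = 7433.89
link = 7660.78/7433.89 = 1.030521
Link Q2 2012→Q3 2012:
ΣP(Q3 2012)Q(Q2 2012) = 668.65×5 + 3.05×379 + 576.37×5 + 2.16×239 = 3343.25 + 1155.95 + 2881.85 + 516.24 = 7897.29
ΣP(Q2 2012)Q(Q2 2012) = 673.46×5 + 2.49×379 + 477.44×5 + 2.34×239 = 3367.3 + 943.71 + 2387.2 + 559.26 = 7257.47
link = 7897.29/7257.47 = 1.088160
Chained index = 100 × 1.030521 × 1.088160 = 112.1372

112.14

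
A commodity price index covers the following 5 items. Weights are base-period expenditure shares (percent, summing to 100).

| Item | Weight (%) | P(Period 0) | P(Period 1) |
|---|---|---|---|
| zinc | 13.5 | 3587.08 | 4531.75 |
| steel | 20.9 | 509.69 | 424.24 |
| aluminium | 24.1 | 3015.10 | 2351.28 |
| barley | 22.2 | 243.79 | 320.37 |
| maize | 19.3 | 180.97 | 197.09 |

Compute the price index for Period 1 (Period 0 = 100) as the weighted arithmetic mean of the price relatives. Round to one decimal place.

zinc: 13.5 × (4531.75/3587.08) = 13.5 × 1.263353 = 17.0553
steel: 20.9 × (424.24/509.69) = 20.9 × 0.832349 = 17.3961
aluminium: 24.1 × (2351.28/3015.10) = 24.1 × 0.779835 = 18.7940
barley: 22.2 × (320.37/243.79) = 22.2 × 1.314123 = 29.1735
maize: 19.3 × (197.09/180.97) = 19.3 × 1.089076 = 21.0192
Index = Σ wᵢ·(p₁ᵢ/p₀ᵢ) = 17.0553 + 17.3961 + 18.7940 + 29.1735 + 21.0192 = 103.4381

103.4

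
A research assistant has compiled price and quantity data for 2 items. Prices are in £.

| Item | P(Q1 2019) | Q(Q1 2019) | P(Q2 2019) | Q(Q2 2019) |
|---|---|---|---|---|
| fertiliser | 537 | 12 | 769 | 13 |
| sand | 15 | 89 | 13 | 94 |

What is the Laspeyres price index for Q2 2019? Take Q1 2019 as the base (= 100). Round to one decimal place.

Laspeyres price index uses base-period quantities as weights.
ΣP(Q2 2019)·Q(Q1 2019) = 769×12 + 13×89 = 9228 + 1157 = 10385
ΣP(Q1 2019)·Q(Q1 2019) = 537×12 + 15×89 = 6444 + 1335 = 7779
Index = 10385 / 7779 × 100 = 133.5004

133.5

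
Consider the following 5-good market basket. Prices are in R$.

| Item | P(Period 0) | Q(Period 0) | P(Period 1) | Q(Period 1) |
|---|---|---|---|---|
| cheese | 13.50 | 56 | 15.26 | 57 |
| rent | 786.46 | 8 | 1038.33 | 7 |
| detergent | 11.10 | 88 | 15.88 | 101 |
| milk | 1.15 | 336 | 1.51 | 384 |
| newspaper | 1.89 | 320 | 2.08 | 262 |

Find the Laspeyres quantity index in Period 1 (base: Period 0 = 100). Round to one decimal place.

Laspeyres quantity index uses base-period prices as weights.
ΣP(Period 0)·Q(Period 1) = 13.50×57 + 786.46×7 + 11.10×101 + 1.15×384 + 1.89×262 = 769.5 + 5505.22 + 1121.1 + 441.6 + 495.18 = 8332.6
ΣP(Period 0)·Q(Period 0) = 13.50×56 + 786.46×8 + 11.10×88 + 1.15×336 + 1.89×320 = 756 + 6291.68 + 976.8 + 386.4 + 604.8 = 9015.68
Index = 8332.6 / 9015.68 × 100 = 92.4234

92.4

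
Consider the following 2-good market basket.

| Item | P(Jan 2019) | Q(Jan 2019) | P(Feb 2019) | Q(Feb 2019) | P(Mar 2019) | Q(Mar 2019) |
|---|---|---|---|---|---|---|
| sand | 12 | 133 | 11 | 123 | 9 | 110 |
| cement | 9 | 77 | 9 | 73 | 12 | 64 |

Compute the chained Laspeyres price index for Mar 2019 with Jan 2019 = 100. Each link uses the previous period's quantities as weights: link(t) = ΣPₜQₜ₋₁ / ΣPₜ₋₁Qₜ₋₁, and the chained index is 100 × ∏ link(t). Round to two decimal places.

92.92

Link Jan 2019→Feb 2019:
ΣP(Feb 2019)Q(Jan 2019) = 11×133 + 9×77 = 1463 + 693 = 2156
ΣP(Jan 2019)Q(Jan 2019) = 12×133 + 9×77 = 1596 + 693 = 2289
link = 2156/2289 = 0.941896
Link Feb 2019→Mar 2019:
ΣP(Mar 2019)Q(Feb 2019) = 9×123 + 12×73 = 1107 + 876 = 1983
ΣP(Feb 2019)Q(Feb 2019) = 11×123 + 9×73 = 1353 + 657 = 2010
link = 1983/2010 = 0.986567
Chained index = 100 × 0.941896 × 0.986567 = 92.9244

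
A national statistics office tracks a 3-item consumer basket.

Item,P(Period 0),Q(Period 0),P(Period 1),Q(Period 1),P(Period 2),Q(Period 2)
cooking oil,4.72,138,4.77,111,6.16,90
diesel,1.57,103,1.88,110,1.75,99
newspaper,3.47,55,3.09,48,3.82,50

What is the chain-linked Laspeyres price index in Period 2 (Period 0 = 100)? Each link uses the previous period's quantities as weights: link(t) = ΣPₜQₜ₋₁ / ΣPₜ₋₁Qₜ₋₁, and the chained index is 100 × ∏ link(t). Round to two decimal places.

Link Period 0→Period 1:
ΣP(Period 1)Q(Period 0) = 4.77×138 + 1.88×103 + 3.09×55 = 658.26 + 193.64 + 169.95 = 1021.85
ΣP(Period 0)Q(Period 0) = 4.72×138 + 1.57×103 + 3.47×55 = 651.36 + 161.71 + 190.85 = 1003.92
link = 1021.85/1003.92 = 1.017860
Link Period 1→Period 2:
ΣP(Period 2)Q(Period 1) = 6.16×111 + 1.75×110 + 3.82×48 = 683.76 + 192.5 + 183.36 = 1059.62
ΣP(Period 1)Q(Period 1) = 4.77×111 + 1.88×110 + 3.09×48 = 529.47 + 206.8 + 148.32 = 884.59
link = 1059.62/884.59 = 1.197866
Chained index = 100 × 1.017860 × 1.197866 = 121.9260

121.93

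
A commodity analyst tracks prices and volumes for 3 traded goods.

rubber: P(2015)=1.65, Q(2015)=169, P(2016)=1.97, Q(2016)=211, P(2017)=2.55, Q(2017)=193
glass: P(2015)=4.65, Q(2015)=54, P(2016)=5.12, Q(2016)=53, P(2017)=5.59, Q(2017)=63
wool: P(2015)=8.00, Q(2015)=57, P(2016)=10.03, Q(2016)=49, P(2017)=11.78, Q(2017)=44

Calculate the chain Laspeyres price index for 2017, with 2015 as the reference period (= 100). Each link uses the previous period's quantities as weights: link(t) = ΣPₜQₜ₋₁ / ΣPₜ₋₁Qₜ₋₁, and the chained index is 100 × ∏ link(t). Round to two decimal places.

Link 2015→2016:
ΣP(2016)Q(2015) = 1.97×169 + 5.12×54 + 10.03×57 = 332.93 + 276.48 + 571.71 = 1181.12
ΣP(2015)Q(2015) = 1.65×169 + 4.65×54 + 8.00×57 = 278.85 + 251.1 + 456 = 985.95
link = 1181.12/985.95 = 1.197951
Link 2016→2017:
ΣP(2017)Q(2016) = 2.55×211 + 5.59×53 + 11.78×49 = 538.05 + 296.27 + 577.22 = 1411.54
ΣP(2016)Q(2016) = 1.97×211 + 5.12×53 + 10.03×49 = 415.67 + 271.36 + 491.47 = 1178.5
link = 1411.54/1178.5 = 1.197743
Chained index = 100 × 1.197951 × 1.197743 = 143.4838

143.48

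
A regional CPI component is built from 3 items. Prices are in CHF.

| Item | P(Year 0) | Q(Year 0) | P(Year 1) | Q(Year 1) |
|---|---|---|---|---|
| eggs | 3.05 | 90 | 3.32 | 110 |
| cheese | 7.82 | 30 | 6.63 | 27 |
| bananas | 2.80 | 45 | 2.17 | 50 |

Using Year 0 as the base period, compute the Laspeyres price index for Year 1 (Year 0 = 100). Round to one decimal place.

Laspeyres price index uses base-period quantities as weights.
ΣP(Year 1)·Q(Year 0) = 3.32×90 + 6.63×30 + 2.17×45 = 298.8 + 198.9 + 97.65 = 595.35
ΣP(Year 0)·Q(Year 0) = 3.05×90 + 7.82×30 + 2.80×45 = 274.5 + 234.6 + 126 = 635.1
Index = 595.35 / 635.1 × 100 = 93.7411

93.7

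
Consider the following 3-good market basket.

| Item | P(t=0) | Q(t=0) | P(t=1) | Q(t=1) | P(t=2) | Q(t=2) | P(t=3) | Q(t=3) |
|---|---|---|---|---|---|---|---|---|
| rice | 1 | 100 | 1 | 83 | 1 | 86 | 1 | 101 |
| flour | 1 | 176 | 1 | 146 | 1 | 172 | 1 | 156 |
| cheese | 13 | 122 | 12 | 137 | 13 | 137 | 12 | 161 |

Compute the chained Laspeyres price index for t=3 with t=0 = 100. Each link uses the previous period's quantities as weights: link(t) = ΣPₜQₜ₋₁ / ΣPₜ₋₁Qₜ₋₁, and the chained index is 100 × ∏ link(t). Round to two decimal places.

93.55

Link t=0→t=1:
ΣP(t=1)Q(t=0) = 1×100 + 1×176 + 12×122 = 100 + 176 + 1464 = 1740
ΣP(t=0)Q(t=0) = 1×100 + 1×176 + 13×122 = 100 + 176 + 1586 = 1862
link = 1740/1862 = 0.934479
Link t=1→t=2:
ΣP(t=2)Q(t=1) = 1×83 + 1×146 + 13×137 = 83 + 146 + 1781 = 2010
ΣP(t=1)Q(t=1) = 1×83 + 1×146 + 12×137 = 83 + 146 + 1644 = 1873
link = 2010/1873 = 1.073145
Link t=2→t=3:
ΣP(t=3)Q(t=2) = 1×86 + 1×172 + 12×137 = 86 + 172 + 1644 = 1902
ΣP(t=2)Q(t=2) = 1×86 + 1×172 + 13×137 = 86 + 172 + 1781 = 2039
link = 1902/2039 = 0.932810
Chained index = 100 × 0.934479 × 1.073145 × 0.932810 = 93.5451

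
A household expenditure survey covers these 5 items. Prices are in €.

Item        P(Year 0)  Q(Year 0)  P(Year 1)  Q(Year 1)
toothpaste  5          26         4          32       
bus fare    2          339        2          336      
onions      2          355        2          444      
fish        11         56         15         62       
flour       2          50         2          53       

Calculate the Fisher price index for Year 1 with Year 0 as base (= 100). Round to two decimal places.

Laspeyres component (base-period weights):
ΣP(Year 1)Q(Year 0) = 4×26 + 2×339 + 2×355 + 15×56 + 2×50 = 104 + 678 + 710 + 840 + 100 = 2432
ΣP(Year 0)Q(Year 0) = 5×26 + 2×339 + 2×355 + 11×56 + 2×50 = 130 + 678 + 710 + 616 + 100 = 2234
L = 2432 / 2234 × 100 = 108.8630
Paasche component (current-period weights):
ΣP(Year 1)Q(Year 1) = 4×32 + 2×336 + 2×444 + 15×62 + 2×53 = 128 + 672 + 888 + 930 + 106 = 2724
ΣP(Year 0)Q(Year 1) = 5×32 + 2×336 + 2×444 + 11×62 + 2×53 = 160 + 672 + 888 + 682 + 106 = 2508
P = 2724 / 2508 × 100 = 108.6124
Fisher = √(L × P) = √(108.8630 × 108.6124) = 108.7377

108.74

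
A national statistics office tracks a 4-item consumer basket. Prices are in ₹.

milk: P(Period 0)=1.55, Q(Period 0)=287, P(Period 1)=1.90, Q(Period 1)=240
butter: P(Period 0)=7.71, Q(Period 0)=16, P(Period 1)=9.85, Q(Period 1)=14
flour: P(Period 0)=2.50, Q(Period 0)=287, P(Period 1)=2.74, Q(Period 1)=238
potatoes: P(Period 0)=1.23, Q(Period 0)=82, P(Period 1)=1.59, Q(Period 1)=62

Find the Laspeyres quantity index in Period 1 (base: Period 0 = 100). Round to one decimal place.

Laspeyres quantity index uses base-period prices as weights.
ΣP(Period 0)·Q(Period 1) = 1.55×240 + 7.71×14 + 2.50×238 + 1.23×62 = 372 + 107.94 + 595 + 76.26 = 1151.2
ΣP(Period 0)·Q(Period 0) = 1.55×287 + 7.71×16 + 2.50×287 + 1.23×82 = 444.85 + 123.36 + 717.5 + 100.86 = 1386.57
Index = 1151.2 / 1386.57 × 100 = 83.0250

83.0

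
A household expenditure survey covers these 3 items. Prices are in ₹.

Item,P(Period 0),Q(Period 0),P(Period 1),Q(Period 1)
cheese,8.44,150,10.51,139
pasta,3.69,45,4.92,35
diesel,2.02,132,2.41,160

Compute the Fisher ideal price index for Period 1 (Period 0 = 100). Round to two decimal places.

124.38

Laspeyres component (base-period weights):
ΣP(Period 1)Q(Period 0) = 10.51×150 + 4.92×45 + 2.41×132 = 1576.5 + 221.4 + 318.12 = 2116.02
ΣP(Period 0)Q(Period 0) = 8.44×150 + 3.69×45 + 2.02×132 = 1266 + 166.05 + 266.64 = 1698.69
L = 2116.02 / 1698.69 × 100 = 124.5678
Paasche component (current-period weights):
ΣP(Period 1)Q(Period 1) = 10.51×139 + 4.92×35 + 2.41×160 = 1460.89 + 172.2 + 385.6 = 2018.69
ΣP(Period 0)Q(Period 1) = 8.44×139 + 3.69×35 + 2.02×160 = 1173.16 + 129.15 + 323.2 = 1625.51
P = 2018.69 / 1625.51 × 100 = 124.1881
Fisher = √(L × P) = √(124.5678 × 124.1881) = 124.3778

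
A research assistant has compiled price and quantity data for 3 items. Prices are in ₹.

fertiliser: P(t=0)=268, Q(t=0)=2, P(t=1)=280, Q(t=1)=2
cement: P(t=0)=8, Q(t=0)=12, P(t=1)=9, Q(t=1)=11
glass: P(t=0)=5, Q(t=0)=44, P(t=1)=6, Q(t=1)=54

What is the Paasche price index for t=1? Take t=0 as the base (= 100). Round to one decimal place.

Paasche price index uses current-period quantities as weights.
ΣP(t=1)·Q(t=1) = 280×2 + 9×11 + 6×54 = 560 + 99 + 324 = 983
ΣP(t=0)·Q(t=1) = 268×2 + 8×11 + 5×54 = 536 + 88 + 270 = 894
Index = 983 / 894 × 100 = 109.9553

110.0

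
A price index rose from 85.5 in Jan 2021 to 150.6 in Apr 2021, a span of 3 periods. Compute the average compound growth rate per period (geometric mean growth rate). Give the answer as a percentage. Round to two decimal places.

20.77%

Growth factor = (150.6/85.5)^(1/3) = (1.761404)^(1/3) = 1.207683
Growth rate = 1.207683 − 1 = 0.207683 = 20.7683%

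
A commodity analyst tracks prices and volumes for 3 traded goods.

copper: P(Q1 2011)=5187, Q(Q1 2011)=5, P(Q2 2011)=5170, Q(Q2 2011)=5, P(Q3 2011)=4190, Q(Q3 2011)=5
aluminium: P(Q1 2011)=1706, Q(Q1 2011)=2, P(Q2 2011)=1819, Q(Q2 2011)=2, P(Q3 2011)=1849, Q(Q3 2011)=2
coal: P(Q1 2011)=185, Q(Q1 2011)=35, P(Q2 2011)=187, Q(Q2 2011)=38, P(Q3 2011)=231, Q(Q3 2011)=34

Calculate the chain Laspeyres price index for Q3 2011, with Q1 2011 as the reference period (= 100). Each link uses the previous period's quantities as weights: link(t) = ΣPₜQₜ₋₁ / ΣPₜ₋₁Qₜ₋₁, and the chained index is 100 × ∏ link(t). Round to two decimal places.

Link Q1 2011→Q2 2011:
ΣP(Q2 2011)Q(Q1 2011) = 5170×5 + 1819×2 + 187×35 = 25850 + 3638 + 6545 = 36033
ΣP(Q1 2011)Q(Q1 2011) = 5187×5 + 1706×2 + 185×35 = 25935 + 3412 + 6475 = 35822
link = 36033/35822 = 1.005890
Link Q2 2011→Q3 2011:
ΣP(Q3 2011)Q(Q2 2011) = 4190×5 + 1849×2 + 231×38 = 20950 + 3698 + 8778 = 33426
ΣP(Q2 2011)Q(Q2 2011) = 5170×5 + 1819×2 + 187×38 = 25850 + 3638 + 7106 = 36594
link = 33426/36594 = 0.913428
Chained index = 100 × 1.005890 × 0.913428 = 91.8809

91.88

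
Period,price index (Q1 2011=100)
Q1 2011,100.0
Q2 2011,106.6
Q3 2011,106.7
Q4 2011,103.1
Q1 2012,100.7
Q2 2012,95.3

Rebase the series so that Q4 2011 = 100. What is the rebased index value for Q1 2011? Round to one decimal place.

97.0

Rebased(Q1 2011) = 100.0 / 103.1 × 100 = 96.9932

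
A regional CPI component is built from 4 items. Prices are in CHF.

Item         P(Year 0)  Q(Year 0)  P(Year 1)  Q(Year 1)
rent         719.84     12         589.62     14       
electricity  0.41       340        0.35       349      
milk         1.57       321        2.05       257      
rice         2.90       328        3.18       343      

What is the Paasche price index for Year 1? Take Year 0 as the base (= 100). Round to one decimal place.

86.0

Paasche price index uses current-period quantities as weights.
ΣP(Year 1)·Q(Year 1) = 589.62×14 + 0.35×349 + 2.05×257 + 3.18×343 = 8254.68 + 122.15 + 526.85 + 1090.74 = 9994.42
ΣP(Year 0)·Q(Year 1) = 719.84×14 + 0.41×349 + 1.57×257 + 2.90×343 = 10077.76 + 143.09 + 403.49 + 994.7 = 11619.04
Index = 9994.42 / 11619.04 × 100 = 86.0176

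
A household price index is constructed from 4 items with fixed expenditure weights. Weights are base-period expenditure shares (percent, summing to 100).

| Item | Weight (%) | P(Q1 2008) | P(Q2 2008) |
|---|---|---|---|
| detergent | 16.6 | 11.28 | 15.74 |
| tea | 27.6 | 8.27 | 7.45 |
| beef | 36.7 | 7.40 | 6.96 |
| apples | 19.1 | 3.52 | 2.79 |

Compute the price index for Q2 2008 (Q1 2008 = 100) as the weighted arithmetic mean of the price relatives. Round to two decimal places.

97.68

detergent: 16.6 × (15.74/11.28) = 16.6 × 1.395390 = 23.1635
tea: 27.6 × (7.45/8.27) = 27.6 × 0.900846 = 24.8634
beef: 36.7 × (6.96/7.40) = 36.7 × 0.940541 = 34.5178
apples: 19.1 × (2.79/3.52) = 19.1 × 0.792614 = 15.1389
Index = Σ wᵢ·(p₁ᵢ/p₀ᵢ) = 23.1635 + 24.8634 + 34.5178 + 15.1389 = 97.6836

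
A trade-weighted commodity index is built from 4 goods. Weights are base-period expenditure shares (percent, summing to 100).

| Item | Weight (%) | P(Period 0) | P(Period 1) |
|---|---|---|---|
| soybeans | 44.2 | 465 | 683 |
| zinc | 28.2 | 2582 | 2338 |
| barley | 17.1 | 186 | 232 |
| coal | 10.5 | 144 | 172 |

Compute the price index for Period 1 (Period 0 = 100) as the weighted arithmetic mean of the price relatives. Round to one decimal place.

soybeans: 44.2 × (683/465) = 44.2 × 1.468817 = 64.9217
zinc: 28.2 × (2338/2582) = 28.2 × 0.905500 = 25.5351
barley: 17.1 × (232/186) = 17.1 × 1.247312 = 21.3290
coal: 10.5 × (172/144) = 10.5 × 1.194444 = 12.5417
Index = Σ wᵢ·(p₁ᵢ/p₀ᵢ) = 64.9217 + 25.5351 + 21.3290 + 12.5417 = 124.3275

124.3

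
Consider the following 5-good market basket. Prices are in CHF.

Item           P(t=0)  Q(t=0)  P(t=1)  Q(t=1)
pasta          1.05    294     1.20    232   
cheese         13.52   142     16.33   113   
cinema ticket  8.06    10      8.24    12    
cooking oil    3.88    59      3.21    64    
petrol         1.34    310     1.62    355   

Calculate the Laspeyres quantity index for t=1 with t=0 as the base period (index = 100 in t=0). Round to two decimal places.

Laspeyres quantity index uses base-period prices as weights.
ΣP(t=0)·Q(t=1) = 1.05×232 + 13.52×113 + 8.06×12 + 3.88×64 + 1.34×355 = 243.6 + 1527.76 + 96.72 + 248.32 + 475.7 = 2592.1
ΣP(t=0)·Q(t=0) = 1.05×294 + 13.52×142 + 8.06×10 + 3.88×59 + 1.34×310 = 308.7 + 1919.84 + 80.6 + 228.92 + 415.4 = 2953.46
Index = 2592.1 / 2953.46 × 100 = 87.7649

87.76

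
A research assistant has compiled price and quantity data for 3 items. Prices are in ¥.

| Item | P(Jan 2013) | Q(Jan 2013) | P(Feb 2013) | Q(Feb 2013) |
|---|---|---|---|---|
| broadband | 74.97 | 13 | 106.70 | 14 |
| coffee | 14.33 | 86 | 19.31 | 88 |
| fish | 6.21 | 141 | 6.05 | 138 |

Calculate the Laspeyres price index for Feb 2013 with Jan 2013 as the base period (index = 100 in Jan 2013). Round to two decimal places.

126.54

Laspeyres price index uses base-period quantities as weights.
ΣP(Feb 2013)·Q(Jan 2013) = 106.70×13 + 19.31×86 + 6.05×141 = 1387.1 + 1660.66 + 853.05 = 3900.81
ΣP(Jan 2013)·Q(Jan 2013) = 74.97×13 + 14.33×86 + 6.21×141 = 974.61 + 1232.38 + 875.61 = 3082.6
Index = 3900.81 / 3082.6 × 100 = 126.5429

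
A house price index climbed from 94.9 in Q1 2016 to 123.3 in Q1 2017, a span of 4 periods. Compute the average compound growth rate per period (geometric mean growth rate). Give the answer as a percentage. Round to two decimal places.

6.76%

Growth factor = (123.3/94.9)^(1/4) = (1.299262)^(1/4) = 1.067638
Growth rate = 1.067638 − 1 = 0.067638 = 6.7638%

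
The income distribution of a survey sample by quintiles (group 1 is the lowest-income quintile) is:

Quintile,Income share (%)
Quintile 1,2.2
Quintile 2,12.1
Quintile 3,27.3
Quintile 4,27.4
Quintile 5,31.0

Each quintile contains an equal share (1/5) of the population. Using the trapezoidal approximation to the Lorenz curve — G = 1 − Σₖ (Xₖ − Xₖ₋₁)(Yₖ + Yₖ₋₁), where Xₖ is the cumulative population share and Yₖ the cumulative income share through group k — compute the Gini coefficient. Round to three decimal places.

Cumulative income shares Yₖ: 0.0220, 0.1430, 0.4160, 0.6900, 1.0000
Σ (Xₖ−Xₖ₋₁)(Yₖ+Yₖ₋₁) = (1/5)(0.0220+0.0000) + (1/5)(0.1430+0.0220) + (1/5)(0.4160+0.1430) + (1/5)(0.6900+0.4160) + (1/5)(1.0000+0.6900)
  = 0.0044 + 0.0330 + 0.1118 + 0.2212 + 0.3380 = 0.7084
G = 1 − 0.7084 = 0.2916

0.292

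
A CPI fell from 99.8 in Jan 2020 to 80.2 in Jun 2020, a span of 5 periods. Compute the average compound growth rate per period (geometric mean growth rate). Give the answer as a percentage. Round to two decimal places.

-4.28%

Growth factor = (80.2/99.8)^(1/5) = (0.803607)^(1/5) = 0.957213
Growth rate = 0.957213 − 1 = -0.042787 = -4.2787%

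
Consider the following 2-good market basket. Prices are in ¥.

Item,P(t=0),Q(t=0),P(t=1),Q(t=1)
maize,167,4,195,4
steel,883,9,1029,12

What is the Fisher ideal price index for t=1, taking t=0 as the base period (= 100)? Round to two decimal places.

Laspeyres component (base-period weights):
ΣP(t=1)Q(t=0) = 195×4 + 1029×9 = 780 + 9261 = 10041
ΣP(t=0)Q(t=0) = 167×4 + 883×9 = 668 + 7947 = 8615
L = 10041 / 8615 × 100 = 116.5525
Paasche component (current-period weights):
ΣP(t=1)Q(t=1) = 195×4 + 1029×12 = 780 + 12348 = 13128
ΣP(t=0)Q(t=1) = 167×4 + 883×12 = 668 + 10596 = 11264
P = 13128 / 11264 × 100 = 116.5483
Fisher = √(L × P) = √(116.5525 × 116.5483) = 116.5504

116.55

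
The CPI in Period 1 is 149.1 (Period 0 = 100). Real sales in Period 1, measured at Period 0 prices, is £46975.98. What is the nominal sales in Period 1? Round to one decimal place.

Nominal = Real × (Index/100) = 46975.98 × (149.1/100)
        = 46975.98 × 1.491 = 70041.1862

70041.2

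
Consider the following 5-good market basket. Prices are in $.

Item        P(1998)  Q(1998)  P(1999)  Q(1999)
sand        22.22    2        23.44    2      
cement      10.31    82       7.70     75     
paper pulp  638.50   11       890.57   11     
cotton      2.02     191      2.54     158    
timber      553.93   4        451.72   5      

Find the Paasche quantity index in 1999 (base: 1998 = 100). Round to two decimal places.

102.46

Paasche quantity index uses current-period prices as weights.
ΣP(1999)·Q(1999) = 23.44×2 + 7.70×75 + 890.57×11 + 2.54×158 + 451.72×5 = 46.88 + 577.5 + 9796.27 + 401.32 + 2258.6 = 13080.57
ΣP(1999)·Q(1998) = 23.44×2 + 7.70×82 + 890.57×11 + 2.54×191 + 451.72×4 = 46.88 + 631.4 + 9796.27 + 485.14 + 1806.88 = 12766.57
Index = 13080.57 / 12766.57 × 100 = 102.4595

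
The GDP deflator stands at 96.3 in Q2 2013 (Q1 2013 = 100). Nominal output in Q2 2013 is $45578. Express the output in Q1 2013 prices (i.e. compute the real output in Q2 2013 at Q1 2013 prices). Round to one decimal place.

Real = Nominal ÷ (Index/100) = 45578 ÷ (96.3/100)
     = 45578 ÷ 0.963 = 47329.1796

47329.2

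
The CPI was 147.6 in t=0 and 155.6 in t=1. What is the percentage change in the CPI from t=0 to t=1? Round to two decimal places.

5.42%

Change = (155.6 − 147.6) / 147.6 × 100
       = 8.0 / 147.6 × 100 = 5.4201%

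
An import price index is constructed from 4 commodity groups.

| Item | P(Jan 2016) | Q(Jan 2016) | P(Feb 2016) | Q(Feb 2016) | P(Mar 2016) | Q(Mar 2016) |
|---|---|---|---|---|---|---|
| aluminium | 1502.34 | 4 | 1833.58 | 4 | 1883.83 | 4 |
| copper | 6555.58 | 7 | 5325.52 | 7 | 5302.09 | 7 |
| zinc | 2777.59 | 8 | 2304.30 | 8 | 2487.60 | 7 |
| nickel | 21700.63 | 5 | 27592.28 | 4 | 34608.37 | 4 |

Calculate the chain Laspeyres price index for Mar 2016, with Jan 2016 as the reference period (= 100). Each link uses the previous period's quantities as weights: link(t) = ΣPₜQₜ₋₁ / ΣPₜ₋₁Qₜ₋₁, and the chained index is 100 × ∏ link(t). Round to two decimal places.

128.83

Link Jan 2016→Feb 2016:
ΣP(Feb 2016)Q(Jan 2016) = 1833.58×4 + 5325.52×7 + 2304.30×8 + 27592.28×5 = 7334.32 + 37278.64 + 18434.4 + 137961.4 = 201008.76
ΣP(Jan 2016)Q(Jan 2016) = 1502.34×4 + 6555.58×7 + 2777.59×8 + 21700.63×5 = 6009.36 + 45889.06 + 22220.72 + 108503.15 = 182622.29
link = 201008.76/182622.29 = 1.100680
Link Feb 2016→Mar 2016:
ΣP(Mar 2016)Q(Feb 2016) = 1883.83×4 + 5302.09×7 + 2487.60×8 + 34608.37×4 = 7535.32 + 37114.63 + 19900.8 + 138433.48 = 202984.23
ΣP(Feb 2016)Q(Feb 2016) = 1833.58×4 + 5325.52×7 + 2304.30×8 + 27592.28×4 = 7334.32 + 37278.64 + 18434.4 + 110369.12 = 173416.48
link = 202984.23/173416.48 = 1.170501
Chained index = 100 × 1.100680 × 1.170501 = 128.8348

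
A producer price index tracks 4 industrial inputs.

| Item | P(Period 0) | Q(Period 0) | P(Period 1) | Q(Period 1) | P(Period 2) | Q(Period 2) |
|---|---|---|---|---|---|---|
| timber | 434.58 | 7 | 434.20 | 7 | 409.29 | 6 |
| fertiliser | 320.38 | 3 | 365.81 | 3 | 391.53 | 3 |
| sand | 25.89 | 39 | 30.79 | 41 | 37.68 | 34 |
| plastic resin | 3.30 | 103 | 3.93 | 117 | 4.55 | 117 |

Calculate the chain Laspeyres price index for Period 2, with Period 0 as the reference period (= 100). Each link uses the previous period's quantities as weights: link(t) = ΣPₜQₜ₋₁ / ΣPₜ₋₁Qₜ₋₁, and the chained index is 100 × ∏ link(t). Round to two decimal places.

112.00

Link Period 0→Period 1:
ΣP(Period 1)Q(Period 0) = 434.20×7 + 365.81×3 + 30.79×39 + 3.93×103 = 3039.4 + 1097.43 + 1200.81 + 404.79 = 5742.43
ΣP(Period 0)Q(Period 0) = 434.58×7 + 320.38×3 + 25.89×39 + 3.30×103 = 3042.06 + 961.14 + 1009.71 + 339.9 = 5352.81
link = 5742.43/5352.81 = 1.072788
Link Period 1→Period 2:
ΣP(Period 2)Q(Period 1) = 409.29×7 + 391.53×3 + 37.68×41 + 4.55×117 = 2865.03 + 1174.59 + 1544.88 + 532.35 = 6116.85
ΣP(Period 1)Q(Period 1) = 434.20×7 + 365.81×3 + 30.79×41 + 3.93×117 = 3039.4 + 1097.43 + 1262.39 + 459.81 = 5859.03
link = 6116.85/5859.03 = 1.044004
Chained index = 100 × 1.072788 × 1.044004 = 111.9995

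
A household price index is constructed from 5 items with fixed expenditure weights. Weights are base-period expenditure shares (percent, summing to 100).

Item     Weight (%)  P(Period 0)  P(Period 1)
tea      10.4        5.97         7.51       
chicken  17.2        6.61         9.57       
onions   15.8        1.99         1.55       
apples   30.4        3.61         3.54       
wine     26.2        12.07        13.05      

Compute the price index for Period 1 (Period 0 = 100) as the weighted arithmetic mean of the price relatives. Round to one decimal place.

108.4

tea: 10.4 × (7.51/5.97) = 10.4 × 1.257956 = 13.0827
chicken: 17.2 × (9.57/6.61) = 17.2 × 1.447806 = 24.9023
onions: 15.8 × (1.55/1.99) = 15.8 × 0.778894 = 12.3065
apples: 30.4 × (3.54/3.61) = 30.4 × 0.980609 = 29.8105
wine: 26.2 × (13.05/12.07) = 26.2 × 1.081193 = 28.3273
Index = Σ wᵢ·(p₁ᵢ/p₀ᵢ) = 13.0827 + 24.9023 + 12.3065 + 29.8105 + 28.3273 = 108.4293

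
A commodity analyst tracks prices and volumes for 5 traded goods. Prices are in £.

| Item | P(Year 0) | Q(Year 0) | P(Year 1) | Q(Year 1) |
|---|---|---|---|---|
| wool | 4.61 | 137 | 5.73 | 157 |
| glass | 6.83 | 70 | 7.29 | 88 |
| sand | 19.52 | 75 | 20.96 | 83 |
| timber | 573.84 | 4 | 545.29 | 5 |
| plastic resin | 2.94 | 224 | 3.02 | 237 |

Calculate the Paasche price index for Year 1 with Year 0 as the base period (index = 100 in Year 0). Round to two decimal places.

Paasche price index uses current-period quantities as weights.
ΣP(Year 1)·Q(Year 1) = 5.73×157 + 7.29×88 + 20.96×83 + 545.29×5 + 3.02×237 = 899.61 + 641.52 + 1739.68 + 2726.45 + 715.74 = 6723
ΣP(Year 0)·Q(Year 1) = 4.61×157 + 6.83×88 + 19.52×83 + 573.84×5 + 2.94×237 = 723.77 + 601.04 + 1620.16 + 2869.2 + 696.78 = 6510.95
Index = 6723 / 6510.95 × 100 = 103.2568

103.26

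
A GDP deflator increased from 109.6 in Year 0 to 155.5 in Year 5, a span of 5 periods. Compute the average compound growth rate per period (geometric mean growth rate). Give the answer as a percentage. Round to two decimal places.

7.25%

Growth factor = (155.5/109.6)^(1/5) = (1.418796)^(1/5) = 1.072467
Growth rate = 1.072467 − 1 = 0.072467 = 7.2467%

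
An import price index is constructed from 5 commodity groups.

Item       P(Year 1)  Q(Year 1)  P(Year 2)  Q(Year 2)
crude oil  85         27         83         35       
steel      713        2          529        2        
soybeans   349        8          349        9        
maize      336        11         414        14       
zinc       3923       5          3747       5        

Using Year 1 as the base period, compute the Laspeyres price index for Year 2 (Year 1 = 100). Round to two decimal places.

98.51

Laspeyres price index uses base-period quantities as weights.
ΣP(Year 2)·Q(Year 1) = 83×27 + 529×2 + 349×8 + 414×11 + 3747×5 = 2241 + 1058 + 2792 + 4554 + 18735 = 29380
ΣP(Year 1)·Q(Year 1) = 85×27 + 713×2 + 349×8 + 336×11 + 3923×5 = 2295 + 1426 + 2792 + 3696 + 19615 = 29824
Index = 29380 / 29824 × 100 = 98.5113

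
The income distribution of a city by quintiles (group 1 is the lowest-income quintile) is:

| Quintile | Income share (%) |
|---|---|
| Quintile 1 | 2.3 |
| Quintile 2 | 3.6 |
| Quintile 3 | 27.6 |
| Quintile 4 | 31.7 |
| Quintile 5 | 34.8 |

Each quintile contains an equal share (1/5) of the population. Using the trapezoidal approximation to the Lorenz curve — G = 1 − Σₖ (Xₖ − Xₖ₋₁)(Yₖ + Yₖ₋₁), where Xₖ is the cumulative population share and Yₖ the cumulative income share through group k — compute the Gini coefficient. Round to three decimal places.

0.372

Cumulative income shares Yₖ: 0.0230, 0.0590, 0.3350, 0.6520, 1.0000
Σ (Xₖ−Xₖ₋₁)(Yₖ+Yₖ₋₁) = (1/5)(0.0230+0.0000) + (1/5)(0.0590+0.0230) + (1/5)(0.3350+0.0590) + (1/5)(0.6520+0.3350) + (1/5)(1.0000+0.6520)
  = 0.0046 + 0.0164 + 0.0788 + 0.1974 + 0.3304 = 0.6276
G = 1 − 0.6276 = 0.3724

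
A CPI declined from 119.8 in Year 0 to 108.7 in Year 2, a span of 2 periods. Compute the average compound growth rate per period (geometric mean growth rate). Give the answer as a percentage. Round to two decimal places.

Growth factor = (108.7/119.8)^(1/2) = (0.907346)^(1/2) = 0.952547
Growth rate = 0.952547 − 1 = -0.047453 = -4.7453%

-4.75%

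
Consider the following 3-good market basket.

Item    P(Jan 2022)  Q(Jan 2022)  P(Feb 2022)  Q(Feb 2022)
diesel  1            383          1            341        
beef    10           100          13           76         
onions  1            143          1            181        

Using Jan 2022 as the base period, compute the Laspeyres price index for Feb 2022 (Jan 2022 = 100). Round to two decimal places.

Laspeyres price index uses base-period quantities as weights.
ΣP(Feb 2022)·Q(Jan 2022) = 1×383 + 13×100 + 1×143 = 383 + 1300 + 143 = 1826
ΣP(Jan 2022)·Q(Jan 2022) = 1×383 + 10×100 + 1×143 = 383 + 1000 + 143 = 1526
Index = 1826 / 1526 × 100 = 119.6592

119.66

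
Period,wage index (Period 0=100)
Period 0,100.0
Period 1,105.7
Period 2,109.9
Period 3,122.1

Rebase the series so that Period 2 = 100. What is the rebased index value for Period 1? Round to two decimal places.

96.18

Rebased(Period 1) = 105.7 / 109.9 × 100 = 96.1783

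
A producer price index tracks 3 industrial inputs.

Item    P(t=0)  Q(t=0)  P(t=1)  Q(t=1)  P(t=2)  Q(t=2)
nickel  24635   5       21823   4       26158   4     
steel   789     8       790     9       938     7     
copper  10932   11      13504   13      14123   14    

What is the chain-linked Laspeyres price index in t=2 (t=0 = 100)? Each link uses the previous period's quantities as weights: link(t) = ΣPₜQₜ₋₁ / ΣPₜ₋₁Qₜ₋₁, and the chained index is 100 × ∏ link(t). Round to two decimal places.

116.16

Link t=0→t=1:
ΣP(t=1)Q(t=0) = 21823×5 + 790×8 + 13504×11 = 109115 + 6320 + 148544 = 263979
ΣP(t=0)Q(t=0) = 24635×5 + 789×8 + 10932×11 = 123175 + 6312 + 120252 = 249739
link = 263979/249739 = 1.057020
Link t=1→t=2:
ΣP(t=2)Q(t=1) = 26158×4 + 938×9 + 14123×13 = 104632 + 8442 + 183599 = 296673
ΣP(t=1)Q(t=1) = 21823×4 + 790×9 + 13504×13 = 87292 + 7110 + 175552 = 269954
link = 296673/269954 = 1.098976
Chained index = 100 × 1.057020 × 1.098976 = 116.1639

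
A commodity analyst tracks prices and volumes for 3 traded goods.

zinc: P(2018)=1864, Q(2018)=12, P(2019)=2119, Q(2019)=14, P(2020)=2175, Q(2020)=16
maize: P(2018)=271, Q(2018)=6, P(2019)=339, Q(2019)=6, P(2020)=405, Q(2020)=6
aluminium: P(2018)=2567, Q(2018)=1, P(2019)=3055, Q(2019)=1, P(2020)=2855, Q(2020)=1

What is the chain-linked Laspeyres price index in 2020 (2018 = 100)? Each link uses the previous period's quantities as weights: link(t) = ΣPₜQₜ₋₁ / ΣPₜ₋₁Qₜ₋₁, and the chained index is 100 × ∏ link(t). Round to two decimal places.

Link 2018→2019:
ΣP(2019)Q(2018) = 2119×12 + 339×6 + 3055×1 = 25428 + 2034 + 3055 = 30517
ΣP(2018)Q(2018) = 1864×12 + 271×6 + 2567×1 = 22368 + 1626 + 2567 = 26561
link = 30517/26561 = 1.148940
Link 2019→2020:
ΣP(2020)Q(2019) = 2175×14 + 405×6 + 2855×1 = 30450 + 2430 + 2855 = 35735
ΣP(2019)Q(2019) = 2119×14 + 339×6 + 3055×1 = 29666 + 2034 + 3055 = 34755
link = 35735/34755 = 1.028197
Chained index = 100 × 1.148940 × 1.028197 = 118.1337

118.13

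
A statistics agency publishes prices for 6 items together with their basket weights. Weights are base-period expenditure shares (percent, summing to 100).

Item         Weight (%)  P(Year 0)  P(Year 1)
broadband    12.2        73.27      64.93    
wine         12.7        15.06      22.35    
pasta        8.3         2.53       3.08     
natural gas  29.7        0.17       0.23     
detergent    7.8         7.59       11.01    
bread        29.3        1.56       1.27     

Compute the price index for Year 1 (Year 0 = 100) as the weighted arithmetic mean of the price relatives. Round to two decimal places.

115.11

broadband: 12.2 × (64.93/73.27) = 12.2 × 0.886174 = 10.8113
wine: 12.7 × (22.35/15.06) = 12.7 × 1.484064 = 18.8476
pasta: 8.3 × (3.08/2.53) = 8.3 × 1.217391 = 10.1043
natural gas: 29.7 × (0.23/0.17) = 29.7 × 1.352941 = 40.1824
detergent: 7.8 × (11.01/7.59) = 7.8 × 1.450593 = 11.3146
bread: 29.3 × (1.27/1.56) = 29.3 × 0.814103 = 23.8532
Index = Σ wᵢ·(p₁ᵢ/p₀ᵢ) = 10.8113 + 18.8476 + 10.1043 + 40.1824 + 11.3146 + 23.8532 = 115.1135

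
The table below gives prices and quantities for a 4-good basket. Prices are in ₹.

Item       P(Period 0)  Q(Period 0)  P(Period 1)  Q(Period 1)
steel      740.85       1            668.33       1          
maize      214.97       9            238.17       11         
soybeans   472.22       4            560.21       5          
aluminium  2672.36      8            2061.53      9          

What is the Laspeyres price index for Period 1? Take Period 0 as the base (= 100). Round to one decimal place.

83.0

Laspeyres price index uses base-period quantities as weights.
ΣP(Period 1)·Q(Period 0) = 668.33×1 + 238.17×9 + 560.21×4 + 2061.53×8 = 668.33 + 2143.53 + 2240.84 + 16492.24 = 21544.94
ΣP(Period 0)·Q(Period 0) = 740.85×1 + 214.97×9 + 472.22×4 + 2672.36×8 = 740.85 + 1934.73 + 1888.88 + 21378.88 = 25943.34
Index = 21544.94 / 25943.34 × 100 = 83.0461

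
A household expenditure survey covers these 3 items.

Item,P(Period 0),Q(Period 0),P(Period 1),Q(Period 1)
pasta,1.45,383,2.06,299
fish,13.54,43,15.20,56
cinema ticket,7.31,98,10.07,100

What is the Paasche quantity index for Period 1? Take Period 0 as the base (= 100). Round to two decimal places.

Paasche quantity index uses current-period prices as weights.
ΣP(Period 1)·Q(Period 1) = 2.06×299 + 15.20×56 + 10.07×100 = 615.94 + 851.2 + 1007 = 2474.14
ΣP(Period 1)·Q(Period 0) = 2.06×383 + 15.20×43 + 10.07×98 = 788.98 + 653.6 + 986.86 = 2429.44
Index = 2474.14 / 2429.44 × 100 = 101.8399

101.84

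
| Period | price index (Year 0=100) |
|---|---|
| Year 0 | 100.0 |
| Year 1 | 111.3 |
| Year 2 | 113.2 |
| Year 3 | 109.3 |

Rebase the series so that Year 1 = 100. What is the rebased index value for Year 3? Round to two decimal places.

Rebased(Year 3) = 109.3 / 111.3 × 100 = 98.2031

98.20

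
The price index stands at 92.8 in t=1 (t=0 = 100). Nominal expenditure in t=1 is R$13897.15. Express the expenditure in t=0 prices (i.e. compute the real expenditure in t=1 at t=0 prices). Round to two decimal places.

Real = Nominal ÷ (Index/100) = 13897.15 ÷ (92.8/100)
     = 13897.15 ÷ 0.928 = 14975.3772

14975.38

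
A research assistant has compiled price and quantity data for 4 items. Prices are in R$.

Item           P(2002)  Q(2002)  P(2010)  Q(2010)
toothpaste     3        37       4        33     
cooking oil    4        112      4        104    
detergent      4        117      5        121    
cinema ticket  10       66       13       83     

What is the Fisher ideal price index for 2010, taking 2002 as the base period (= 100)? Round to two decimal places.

Laspeyres component (base-period weights):
ΣP(2010)Q(2002) = 4×37 + 4×112 + 5×117 + 13×66 = 148 + 448 + 585 + 858 = 2039
ΣP(2002)Q(2002) = 3×37 + 4×112 + 4×117 + 10×66 = 111 + 448 + 468 + 660 = 1687
L = 2039 / 1687 × 100 = 120.8654
Paasche component (current-period weights):
ΣP(2010)Q(2010) = 4×33 + 4×104 + 5×121 + 13×83 = 132 + 416 + 605 + 1079 = 2232
ΣP(2002)Q(2010) = 3×33 + 4×104 + 4×121 + 10×83 = 99 + 416 + 484 + 830 = 1829
P = 2232 / 1829 × 100 = 122.0339
Fisher = √(L × P) = √(120.8654 × 122.0339) = 121.4483

121.45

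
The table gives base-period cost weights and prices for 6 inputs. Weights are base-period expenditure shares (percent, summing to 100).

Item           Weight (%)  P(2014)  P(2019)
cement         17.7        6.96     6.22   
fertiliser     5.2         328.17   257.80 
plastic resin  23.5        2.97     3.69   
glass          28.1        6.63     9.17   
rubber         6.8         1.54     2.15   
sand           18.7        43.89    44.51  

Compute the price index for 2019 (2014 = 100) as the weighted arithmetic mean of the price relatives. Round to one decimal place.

cement: 17.7 × (6.22/6.96) = 17.7 × 0.893678 = 15.8181
fertiliser: 5.2 × (257.80/328.17) = 5.2 × 0.785568 = 4.0850
plastic resin: 23.5 × (3.69/2.97) = 23.5 × 1.242424 = 29.1970
glass: 28.1 × (9.17/6.63) = 28.1 × 1.383107 = 38.8653
rubber: 6.8 × (2.15/1.54) = 6.8 × 1.396104 = 9.4935
sand: 18.7 × (44.51/43.89) = 18.7 × 1.014126 = 18.9642
Index = Σ wᵢ·(p₁ᵢ/p₀ᵢ) = 15.8181 + 4.0850 + 29.1970 + 38.8653 + 9.4935 + 18.9642 = 116.4230

116.4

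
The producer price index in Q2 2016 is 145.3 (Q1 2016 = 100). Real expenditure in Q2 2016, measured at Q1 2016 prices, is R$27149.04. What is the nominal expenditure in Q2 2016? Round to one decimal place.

Nominal = Real × (Index/100) = 27149.04 × (145.3/100)
        = 27149.04 × 1.453 = 39447.5551

39447.6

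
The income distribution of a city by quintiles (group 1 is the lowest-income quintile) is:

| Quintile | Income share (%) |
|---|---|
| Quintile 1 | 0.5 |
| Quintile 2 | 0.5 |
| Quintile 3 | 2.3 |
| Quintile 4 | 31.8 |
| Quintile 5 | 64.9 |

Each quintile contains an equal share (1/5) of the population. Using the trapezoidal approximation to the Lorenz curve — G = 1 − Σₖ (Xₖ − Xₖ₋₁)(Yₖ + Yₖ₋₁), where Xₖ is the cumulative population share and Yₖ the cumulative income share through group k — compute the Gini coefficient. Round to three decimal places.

0.640

Cumulative income shares Yₖ: 0.0050, 0.0100, 0.0330, 0.3510, 1.0000
Σ (Xₖ−Xₖ₋₁)(Yₖ+Yₖ₋₁) = (1/5)(0.0050+0.0000) + (1/5)(0.0100+0.0050) + (1/5)(0.0330+0.0100) + (1/5)(0.3510+0.0330) + (1/5)(1.0000+0.3510)
  = 0.0010 + 0.0030 + 0.0086 + 0.0768 + 0.2702 = 0.3596
G = 1 − 0.3596 = 0.6404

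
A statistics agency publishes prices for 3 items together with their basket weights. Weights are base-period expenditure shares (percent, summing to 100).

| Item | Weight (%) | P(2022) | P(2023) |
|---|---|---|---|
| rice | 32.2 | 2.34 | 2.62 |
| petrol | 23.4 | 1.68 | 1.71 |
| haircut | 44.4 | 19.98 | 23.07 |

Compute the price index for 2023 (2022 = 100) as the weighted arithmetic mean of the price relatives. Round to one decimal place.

111.1

rice: 32.2 × (2.62/2.34) = 32.2 × 1.119658 = 36.0530
petrol: 23.4 × (1.71/1.68) = 23.4 × 1.017857 = 23.8179
haircut: 44.4 × (23.07/19.98) = 44.4 × 1.154655 = 51.2667
Index = Σ wᵢ·(p₁ᵢ/p₀ᵢ) = 36.0530 + 23.8179 + 51.2667 = 111.1375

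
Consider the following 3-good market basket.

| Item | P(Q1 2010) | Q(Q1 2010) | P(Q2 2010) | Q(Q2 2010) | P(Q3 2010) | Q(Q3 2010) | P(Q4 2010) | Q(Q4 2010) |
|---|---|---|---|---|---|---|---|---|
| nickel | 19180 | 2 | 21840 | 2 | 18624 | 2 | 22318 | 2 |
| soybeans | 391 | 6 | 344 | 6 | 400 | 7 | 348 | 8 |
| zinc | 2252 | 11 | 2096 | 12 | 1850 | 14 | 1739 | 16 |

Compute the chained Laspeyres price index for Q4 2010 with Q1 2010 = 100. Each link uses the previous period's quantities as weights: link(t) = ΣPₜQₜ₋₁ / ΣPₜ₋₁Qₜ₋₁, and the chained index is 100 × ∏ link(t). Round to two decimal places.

99.27

Link Q1 2010→Q2 2010:
ΣP(Q2 2010)Q(Q1 2010) = 21840×2 + 344×6 + 2096×11 = 43680 + 2064 + 23056 = 68800
ΣP(Q1 2010)Q(Q1 2010) = 19180×2 + 391×6 + 2252×11 = 38360 + 2346 + 24772 = 65478
link = 68800/65478 = 1.050735
Link Q2 2010→Q3 2010:
ΣP(Q3 2010)Q(Q2 2010) = 18624×2 + 400×6 + 1850×12 = 37248 + 2400 + 22200 = 61848
ΣP(Q2 2010)Q(Q2 2010) = 21840×2 + 344×6 + 2096×12 = 43680 + 2064 + 25152 = 70896
link = 61848/70896 = 0.872376
Link Q3 2010→Q4 2010:
ΣP(Q4 2010)Q(Q3 2010) = 22318×2 + 348×7 + 1739×14 = 44636 + 2436 + 24346 = 71418
ΣP(Q3 2010)Q(Q3 2010) = 18624×2 + 400×7 + 1850×14 = 37248 + 2800 + 25900 = 65948
link = 71418/65948 = 1.082944
Chained index = 100 × 1.050735 × 0.872376 × 1.082944 = 99.2666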